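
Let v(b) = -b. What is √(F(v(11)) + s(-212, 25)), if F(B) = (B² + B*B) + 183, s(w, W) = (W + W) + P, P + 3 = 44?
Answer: 2*√129 ≈ 22.716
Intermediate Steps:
P = 41 (P = -3 + 44 = 41)
s(w, W) = 41 + 2*W (s(w, W) = (W + W) + 41 = 2*W + 41 = 41 + 2*W)
F(B) = 183 + 2*B² (F(B) = (B² + B²) + 183 = 2*B² + 183 = 183 + 2*B²)
√(F(v(11)) + s(-212, 25)) = √((183 + 2*(-1*11)²) + (41 + 2*25)) = √((183 + 2*(-11)²) + (41 + 50)) = √((183 + 2*121) + 91) = √((183 + 242) + 91) = √(425 + 91) = √516 = 2*√129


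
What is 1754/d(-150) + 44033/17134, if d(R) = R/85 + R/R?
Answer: -39256091/17134 ≈ -2291.1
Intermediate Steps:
d(R) = 1 + R/85 (d(R) = R*(1/85) + 1 = R/85 + 1 = 1 + R/85)
1754/d(-150) + 44033/17134 = 1754/(1 + (1/85)*(-150)) + 44033/17134 = 1754/(1 - 30/17) + 44033*(1/17134) = 1754/(-13/17) + 44033/17134 = 1754*(-17/13) + 44033/17134 = -29818/13 + 44033/17134 = -39256091/17134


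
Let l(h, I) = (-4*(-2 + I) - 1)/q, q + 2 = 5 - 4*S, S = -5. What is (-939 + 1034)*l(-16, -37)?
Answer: 14725/23 ≈ 640.22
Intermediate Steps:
q = 23 (q = -2 + (5 - 4*(-5)) = -2 + (5 + 20) = -2 + 25 = 23)
l(h, I) = 7/23 - 4*I/23 (l(h, I) = (-4*(-2 + I) - 1)/23 = ((8 - 4*I) - 1)*(1/23) = (7 - 4*I)*(1/23) = 7/23 - 4*I/23)
(-939 + 1034)*l(-16, -37) = (-939 + 1034)*(7/23 - 4/23*(-37)) = 95*(7/23 + 148/23) = 95*(155/23) = 14725/23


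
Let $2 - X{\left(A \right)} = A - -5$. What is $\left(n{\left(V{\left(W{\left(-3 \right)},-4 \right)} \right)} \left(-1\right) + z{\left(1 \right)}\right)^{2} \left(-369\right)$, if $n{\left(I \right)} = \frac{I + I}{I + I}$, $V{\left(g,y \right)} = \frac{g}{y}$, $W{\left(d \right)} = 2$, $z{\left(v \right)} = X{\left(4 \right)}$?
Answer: $-23616$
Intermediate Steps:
$X{\left(A \right)} = -3 - A$ ($X{\left(A \right)} = 2 - \left(A - -5\right) = 2 - \left(A + 5\right) = 2 - \left(5 + A\right) = -3 - A$)
$z{\left(v \right)} = -7$ ($z{\left(v \right)} = -3 - 4 = -7$)
$n{\left(I \right)} = 1$ ($n{\left(I \right)} = \frac{2 I}{2 I} = 2 I \frac{1}{2 I} = 1$)
$\left(n{\left(V{\left(W{\left(-3 \right)},-4 \right)} \right)} \left(-1\right) + z{\left(1 \right)}\right)^{2} \left(-369\right) = \left(1 \left(-1\right) - 7\right)^{2} \left(-369\right) = \left(-1 - 7\right)^{2} \left(-369\right) = \left(-8\right)^{2} \left(-369\right) = 64 \left(-369\right) = -23616$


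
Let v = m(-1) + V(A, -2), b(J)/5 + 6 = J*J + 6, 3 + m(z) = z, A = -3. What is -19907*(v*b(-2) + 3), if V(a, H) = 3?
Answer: 338419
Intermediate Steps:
m(z) = -3 + z
b(J) = 5*J² (b(J) = -30 + 5*(J*J + 6) = -30 + 5*(J² + 6) = -30 + 5*(6 + J²) = -30 + (30 + 5*J²) = 5*J²)
v = -1 (v = (-3 - 1) + 3 = -4 + 3 = -1)
-19907*(v*b(-2) + 3) = -19907*(-5*(-2)² + 3) = -19907*(-5*4 + 3) = -19907*(-1*20 + 3) = -19907*(-20 + 3) = -19907*(-17) = 338419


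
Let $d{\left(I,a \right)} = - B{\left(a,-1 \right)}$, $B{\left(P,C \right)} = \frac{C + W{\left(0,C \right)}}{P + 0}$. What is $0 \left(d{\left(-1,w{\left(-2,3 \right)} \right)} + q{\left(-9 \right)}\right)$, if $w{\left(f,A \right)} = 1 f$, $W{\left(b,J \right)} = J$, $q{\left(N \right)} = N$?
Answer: $0$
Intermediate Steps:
$w{\left(f,A \right)} = f$
$B{\left(P,C \right)} = \frac{2 C}{P}$ ($B{\left(P,C \right)} = \frac{C + C}{P + 0} = \frac{2 C}{P}$)
$d{\left(I,a \right)} = \frac{2}{a}$ ($d{\left(I,a \right)} = - \frac{2 \left(-1\right)}{a} = - \frac{-2}{a} = \frac{2}{a}$)
$0 \left(d{\left(-1,w{\left(-2,3 \right)} \right)} + q{\left(-9 \right)}\right) = 0 \left(\frac{2}{-2} - 9\right) = 0 \left(2 \left(- \frac{1}{2}\right) - 9\right) = 0 \left(-1 - 9\right) = 0 \left(-10\right) = 0$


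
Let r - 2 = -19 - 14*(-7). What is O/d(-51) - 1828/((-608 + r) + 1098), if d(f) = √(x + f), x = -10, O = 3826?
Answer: -1828/571 - 3826*I*√61/61 ≈ -3.2014 - 489.87*I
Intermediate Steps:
r = 81 (r = 2 + (-19 - 14*(-7)) = 2 + (-19 + 98) = 2 + 79 = 81)
d(f) = √(-10 + f)
O/d(-51) - 1828/((-608 + r) + 1098) = 3826/(√(-10 - 51)) - 1828/((-608 + 81) + 1098) = 3826/(√(-61)) - 1828/(-527 + 1098) = 3826/((I*√61)) - 1828/571 = 3826*(-I*√61/61) - 1828*1/571 = -3826*I*√61/61 - 1828/571 = -1828/571 - 3826*I*√61/61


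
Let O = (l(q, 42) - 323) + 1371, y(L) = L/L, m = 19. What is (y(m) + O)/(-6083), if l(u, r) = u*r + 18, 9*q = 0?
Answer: -97/553 ≈ -0.17541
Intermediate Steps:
q = 0 (q = (⅑)*0 = 0)
l(u, r) = 18 + r*u (l(u, r) = r*u + 18 = 18 + r*u)
y(L) = 1
O = 1066 (O = ((18 + 42*0) - 323) + 1371 = ((18 + 0) - 323) + 1371 = (18 - 323) + 1371 = -305 + 1371 = 1066)
(y(m) + O)/(-6083) = (1 + 1066)/(-6083) = 1067*(-1/6083) = -97/553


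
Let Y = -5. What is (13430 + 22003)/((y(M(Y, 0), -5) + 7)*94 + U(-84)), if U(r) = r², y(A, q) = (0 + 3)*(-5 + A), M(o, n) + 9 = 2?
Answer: 35433/4330 ≈ 8.1831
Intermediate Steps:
M(o, n) = -7 (M(o, n) = -9 + 2 = -7)
y(A, q) = -15 + 3*A (y(A, q) = 3*(-5 + A) = -15 + 3*A)
(13430 + 22003)/((y(M(Y, 0), -5) + 7)*94 + U(-84)) = (13430 + 22003)/(((-15 + 3*(-7)) + 7)*94 + (-84)²) = 35433/(((-15 - 21) + 7)*94 + 7056) = 35433/((-36 + 7)*94 + 7056) = 35433/(-29*94 + 7056) = 35433/(-2726 + 7056) = 35433/4330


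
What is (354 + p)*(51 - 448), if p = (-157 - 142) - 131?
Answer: 30172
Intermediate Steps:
p = -430 (p = -299 - 131 = -430)
(354 + p)*(51 - 448) = (354 - 430)*(51 - 448) = -76*(-397) = 30172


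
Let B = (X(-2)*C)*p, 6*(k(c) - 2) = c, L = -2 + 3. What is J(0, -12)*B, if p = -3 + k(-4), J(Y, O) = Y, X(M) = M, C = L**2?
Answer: 0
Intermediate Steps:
L = 1
C = 1 (C = 1**2 = 1)
k(c) = 2 + c/6
p = -5/3 (p = -3 + (2 + (1/6)*(-4)) = -3 + (2 - 2/3) = -3 + 4/3 = -5/3 ≈ -1.6667)
B = 10/3 (B = -2*1*(-5/3) = -2*(-5/3) = 10/3 ≈ 3.3333)
J(0, -12)*B = 0*(10/3) = 0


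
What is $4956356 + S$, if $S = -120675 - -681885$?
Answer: $5517566$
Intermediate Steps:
$S = 561210$ ($S = -120675 + 681885 = 561210$)
$4956356 + S = 4956356 + 561210 = 5517566$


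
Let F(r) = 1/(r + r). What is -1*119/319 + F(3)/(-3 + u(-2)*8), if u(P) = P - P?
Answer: -2461/5742 ≈ -0.42860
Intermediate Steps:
u(P) = 0
F(r) = 1/(2*r)
-1*119/319 + F(3)/(-3 + u(-2)*8) = -1*119/319 + ((½)/3)/(-3 + 0*8) = -119*1/319 + ((½)*(⅓))/(-3 + 0) = -119/319 + (⅙)/(-3) = -119/319 + (⅙)*(-⅓) = -119/319 - 1/18 = -2461/5742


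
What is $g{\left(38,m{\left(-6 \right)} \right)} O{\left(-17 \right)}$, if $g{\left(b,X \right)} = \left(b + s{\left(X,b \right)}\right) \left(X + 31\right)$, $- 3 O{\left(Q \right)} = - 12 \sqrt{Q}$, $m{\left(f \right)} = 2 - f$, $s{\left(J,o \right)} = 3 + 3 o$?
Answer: $24180 i \sqrt{17} \approx 99697.0 i$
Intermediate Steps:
$O{\left(Q \right)} = 4 \sqrt{Q}$ ($O{\left(Q \right)} = - \frac{\left(-12\right) \sqrt{Q}}{3} = 4 \sqrt{Q}$)
$g{\left(b,X \right)} = \left(3 + 4 b\right) \left(31 + X\right)$ ($g{\left(b,X \right)} = \left(b + \left(3 + 3 b\right)\right) \left(X + 31\right) = \left(3 + 4 b\right) \left(31 + X\right)$)
$g{\left(38,m{\left(-6 \right)} \right)} O{\left(-17 \right)} = \left(93 + 3 \left(2 - -6\right) + 124 \cdot 38 + 4 \left(2 - -6\right) 38\right) 4 \sqrt{-17} = \left(93 + 3 \left(2 + 6\right) + 4712 + 4 \left(2 + 6\right) 38\right) 4 i \sqrt{17} = \left(93 + 3 \cdot 8 + 4712 + 4 \cdot 8 \cdot 38\right) 4 i \sqrt{17} = \left(93 + 24 + 4712 + 1216\right) 4 i \sqrt{17} = 6045 \cdot 4 i \sqrt{17} = 24180 i \sqrt{17}$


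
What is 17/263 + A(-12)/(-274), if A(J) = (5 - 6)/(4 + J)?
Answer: 37001/576496 ≈ 0.064183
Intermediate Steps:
A(J) = -1/(4 + J)
17/263 + A(-12)/(-274) = 17/263 - 1/(4 - 12)/(-274) = 17*(1/263) - 1/(-8)*(-1/274) = 17/263 - 1*(-1/8)*(-1/274) = 17/263 + (1/8)*(-1/274) = 17/263 - 1/2192 = 37001/576496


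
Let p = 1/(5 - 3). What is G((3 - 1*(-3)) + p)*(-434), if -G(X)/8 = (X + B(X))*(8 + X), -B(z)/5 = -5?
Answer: 1585836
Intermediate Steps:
B(z) = 25 (B(z) = -5*(-5) = 25)
p = ½ (p = 1/2 = ½ ≈ 0.50000)
G(X) = -8*(8 + X)*(25 + X) (G(X) = -8*(X + 25)*(8 + X) = -8*(25 + X)*(8 + X) = -8*(8 + X)*(25 + X))
G((3 - 1*(-3)) + p)*(-434) = (-1600 - 264*((3 - 1*(-3)) + ½) - 8*((3 - 1*(-3)) + ½)²)*(-434) = (-1600 - 264*((3 + 3) + ½) - 8*((3 + 3) + ½)²)*(-434) = (-1600 - 264*(6 + ½) - 8*(6 + ½)²)*(-434) = (-1600 - 264*13/2 - 8*(13/2)²)*(-434) = (-1600 - 1716 - 8*169/4)*(-434) = (-1600 - 1716 - 338)*(-434) = -3654*(-434) = 1585836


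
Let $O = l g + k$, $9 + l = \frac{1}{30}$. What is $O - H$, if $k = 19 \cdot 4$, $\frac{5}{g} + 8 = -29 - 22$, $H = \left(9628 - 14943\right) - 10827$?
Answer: $\frac{5741441}{354} \approx 16219.0$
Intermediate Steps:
$l = - \frac{269}{30}$ ($l = -9 + \frac{1}{30} = - \frac{269}{30} \approx -8.9667$)
$H = -16142$ ($H = -5315 - 10827 = -16142$)
$g = - \frac{5}{59}$ ($g = \frac{5}{-8 - 51} = \frac{5}{-59} = 5 \left(- \frac{1}{59}\right) = - \frac{5}{59} \approx -0.084746$)
$k = 76$
$O = \frac{27173}{354}$ ($O = \left(- \frac{269}{30}\right) \left(- \frac{5}{59}\right) + 76 = \frac{269}{354} + 76 = \frac{27173}{354} \approx 76.76$)
$O - H = \frac{27173}{354} - -16142 = \frac{27173}{354} + 16142 = \frac{5741441}{354}$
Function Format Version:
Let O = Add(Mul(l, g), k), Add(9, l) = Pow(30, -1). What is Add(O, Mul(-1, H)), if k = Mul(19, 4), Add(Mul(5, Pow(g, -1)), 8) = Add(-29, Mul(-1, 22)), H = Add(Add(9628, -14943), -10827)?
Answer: Rational(5741441, 354) ≈ 16219.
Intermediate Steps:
l = Rational(-269, 30) (l = Add(-9, Pow(30, -1)) = Add(-9, Rational(1, 30)) = Rational(-269, 30) ≈ -8.9667)
H = -16142 (H = Add(-5315, -10827) = -16142)
g = Rational(-5, 59) (g = Mul(5, Pow(Add(-8, Add(-29, Mul(-1, 22))), -1)) = Mul(5, Pow(Add(-8, Add(-29, -22)), -1)) = Mul(5, Pow(Add(-8, -51), -1)) = Mul(5, Pow(-59, -1)) = Mul(5, Rational(-1, 59)) = Rational(-5, 59) ≈ -0.084746)
k = 76
O = Rational(27173, 354) (O = Add(Mul(Rational(-269, 30), Rational(-5, 59)), 76) = Add(Rational(269, 354), 76) = Rational(27173, 354) ≈ 76.760)
Add(O, Mul(-1, H)) = Add(Rational(27173, 354), Mul(-1, -16142)) = Add(Rational(27173, 354), 16142) = Rational(5741441, 354)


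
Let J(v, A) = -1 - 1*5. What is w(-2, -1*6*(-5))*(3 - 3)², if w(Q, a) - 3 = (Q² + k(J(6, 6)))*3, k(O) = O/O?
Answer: 0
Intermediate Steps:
J(v, A) = -6 (J(v, A) = -1 - 5 = -6)
k(O) = 1
w(Q, a) = 6 + 3*Q² (w(Q, a) = 3 + (Q² + 1)*3 = 3 + (1 + Q²)*3 = 3 + (3 + 3*Q²) = 6 + 3*Q²)
w(-2, -1*6*(-5))*(3 - 3)² = (6 + 3*(-2)²)*(3 - 3)² = (6 + 3*4)*0² = (6 + 12)*0 = 18*0 = 0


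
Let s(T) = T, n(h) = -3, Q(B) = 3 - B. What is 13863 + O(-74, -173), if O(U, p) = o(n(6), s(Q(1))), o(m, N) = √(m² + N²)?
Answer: 13863 + √13 ≈ 13867.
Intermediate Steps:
o(m, N) = √(N² + m²)
O(U, p) = √13 (O(U, p) = √((3 - 1*1)² + (-3)²) = √((3 - 1)² + 9) = √(2² + 9) = √(4 + 9) = √13)
13863 + O(-74, -173) = 13863 + √13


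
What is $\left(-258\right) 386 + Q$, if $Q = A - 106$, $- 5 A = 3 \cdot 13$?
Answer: $- \frac{498509}{5} \approx -99702.0$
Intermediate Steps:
$A = - \frac{39}{5}$ ($A = - \frac{3 \cdot 13}{5} = \left(- \frac{1}{5}\right) 39 = - \frac{39}{5} \approx -7.8$)
$Q = - \frac{569}{5}$ ($Q = - \frac{39}{5} - 106 = - \frac{569}{5} \approx -113.8$)
$\left(-258\right) 386 + Q = \left(-258\right) 386 - \frac{569}{5} = -99588 - \frac{569}{5} = - \frac{498509}{5}$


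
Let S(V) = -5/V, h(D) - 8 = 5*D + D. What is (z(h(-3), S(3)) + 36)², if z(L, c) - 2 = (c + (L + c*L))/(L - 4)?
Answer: 277729/196 ≈ 1417.0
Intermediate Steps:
h(D) = 8 + 6*D (h(D) = 8 + (5*D + D) = 8 + 6*D)
z(L, c) = 2 + (L + c + L*c)/(-4 + L) (z(L, c) = 2 + (c + (L + c*L))/(L - 4) = 2 + (c + (L + L*c))/(-4 + L) = 2 + (L + c + L*c)/(-4 + L))
(z(h(-3), S(3)) + 36)² = ((-8 - 5/3 + 3*(8 + 6*(-3)) + (8 + 6*(-3))*(-5/3))/(-4 + (8 + 6*(-3))) + 36)² = ((-8 - 5*⅓ + 3*(8 - 18) + (8 - 18)*(-5*⅓))/(-4 + (8 - 18)) + 36)² = ((-8 - 5/3 + 3*(-10) - 10*(-5/3))/(-4 - 10) + 36)² = ((-8 - 5/3 - 30 + 50/3)/(-14) + 36)² = (-1/14*(-23) + 36)² = (23/14 + 36)² = (527/14)² = 277729/196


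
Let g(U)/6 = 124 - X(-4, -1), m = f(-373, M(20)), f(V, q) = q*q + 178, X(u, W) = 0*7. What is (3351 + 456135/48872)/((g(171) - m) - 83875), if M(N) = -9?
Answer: -164226207/4075436080 ≈ -0.040297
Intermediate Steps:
X(u, W) = 0
f(V, q) = 178 + q**2 (f(V, q) = q**2 + 178 = 178 + q**2)
m = 259 (m = 178 + (-9)**2 = 178 + 81 = 259)
g(U) = 744 (g(U) = 6*(124 - 1*0) = 6*(124 + 0) = 6*124 = 744)
(3351 + 456135/48872)/((g(171) - m) - 83875) = (3351 + 456135/48872)/((744 - 1*259) - 83875) = (3351 + 456135*(1/48872))/((744 - 259) - 83875) = (3351 + 456135/48872)/(485 - 83875) = (164226207/48872)/(-83390) = (164226207/48872)*(-1/83390) = -164226207/4075436080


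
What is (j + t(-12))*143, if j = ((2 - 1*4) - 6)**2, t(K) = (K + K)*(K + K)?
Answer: 91520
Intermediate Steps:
t(K) = 4*K**2 (t(K) = (2*K)*(2*K) = 4*K**2)
j = 64 (j = ((2 - 4) - 6)**2 = (-2 - 6)**2 = (-8)**2 = 64)
(j + t(-12))*143 = (64 + 4*(-12)**2)*143 = (64 + 4*144)*143 = (64 + 576)*143 = 640*143 = 91520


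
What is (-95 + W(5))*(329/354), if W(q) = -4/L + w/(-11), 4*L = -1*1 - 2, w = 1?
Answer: -487249/5841 ≈ -83.419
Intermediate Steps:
L = -¾ (L = (-1*1 - 2)/4 = (-1 - 2)/4 = (¼)*(-3) = -¾ ≈ -0.75000)
W(q) = 173/33 (W(q) = -4/(-¾) + 1/(-11) = -4*(-4/3) + 1*(-1/11) = 16/3 - 1/11 = 173/33)
(-95 + W(5))*(329/354) = (-95 + 173/33)*(329/354) = -974498/(33*354) = -2962/33*329/354 = -487249/5841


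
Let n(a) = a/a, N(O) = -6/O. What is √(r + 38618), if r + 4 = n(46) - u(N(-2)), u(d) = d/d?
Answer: √38614 ≈ 196.50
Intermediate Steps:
n(a) = 1
u(d) = 1
r = -4 (r = -4 + (1 - 1*1) = -4 + (1 - 1) = -4 + 0 = -4)
√(r + 38618) = √(-4 + 38618) = √38614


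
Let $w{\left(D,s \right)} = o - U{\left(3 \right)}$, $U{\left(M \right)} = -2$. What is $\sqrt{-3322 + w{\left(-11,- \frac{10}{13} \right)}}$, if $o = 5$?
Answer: $i \sqrt{3315} \approx 57.576 i$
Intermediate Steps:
$w{\left(D,s \right)} = 7$ ($w{\left(D,s \right)} = 5 - -2 = 5 + 2 = 7$)
$\sqrt{-3322 + w{\left(-11,- \frac{10}{13} \right)}} = \sqrt{-3322 + 7} = \sqrt{-3315} = i \sqrt{3315}$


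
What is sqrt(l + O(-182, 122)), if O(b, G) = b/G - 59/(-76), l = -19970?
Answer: I*sqrt(107305130683)/2318 ≈ 141.32*I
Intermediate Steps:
O(b, G) = 59/76 + b/G (O(b, G) = b/G - 59*(-1/76) = b/G + 59/76 = 59/76 + b/G)
sqrt(l + O(-182, 122)) = sqrt(-19970 + (59/76 - 182/122)) = sqrt(-19970 + (59/76 - 182*1/122)) = sqrt(-19970 + (59/76 - 91/61)) = sqrt(-19970 - 3317/4636) = sqrt(-92584237/4636) = I*sqrt(107305130683)/2318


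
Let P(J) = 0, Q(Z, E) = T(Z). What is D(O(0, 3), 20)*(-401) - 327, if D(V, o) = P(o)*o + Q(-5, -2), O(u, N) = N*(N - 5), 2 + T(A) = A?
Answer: 2480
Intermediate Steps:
T(A) = -2 + A
Q(Z, E) = -2 + Z
O(u, N) = N*(-5 + N)
D(V, o) = -7 (D(V, o) = 0*o + (-2 - 5) = 0 - 7 = -7)
D(O(0, 3), 20)*(-401) - 327 = -7*(-401) - 327 = 2807 - 327 = 2480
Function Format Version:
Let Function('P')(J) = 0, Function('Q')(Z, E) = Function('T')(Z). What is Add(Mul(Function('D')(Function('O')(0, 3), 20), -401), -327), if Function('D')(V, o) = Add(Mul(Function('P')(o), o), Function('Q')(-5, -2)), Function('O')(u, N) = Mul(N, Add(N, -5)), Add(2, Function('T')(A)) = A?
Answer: 2480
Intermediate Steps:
Function('T')(A) = Add(-2, A)
Function('Q')(Z, E) = Add(-2, Z)
Function('O')(u, N) = Mul(N, Add(-5, N))
Function('D')(V, o) = -7 (Function('D')(V, o) = Add(Mul(0, o), Add(-2, -5)) = Add(0, -7) = -7)
Add(Mul(Function('D')(Function('O')(0, 3), 20), -401), -327) = Add(Mul(-7, -401), -327) = Add(2807, -327) = 2480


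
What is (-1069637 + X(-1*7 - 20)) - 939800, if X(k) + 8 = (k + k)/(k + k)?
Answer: -2009444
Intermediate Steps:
X(k) = -7 (X(k) = -8 + (k + k)/(k + k) = -8 + (2*k)/((2*k)) = -8 + (2*k)*(1/(2*k)) = -8 + 1 = -7)
(-1069637 + X(-1*7 - 20)) - 939800 = (-1069637 - 7) - 939800 = -1069644 - 939800 = -2009444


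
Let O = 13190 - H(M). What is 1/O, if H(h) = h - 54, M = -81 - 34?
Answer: 1/13359 ≈ 7.4856e-5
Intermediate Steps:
M = -115
H(h) = -54 + h
O = 13359 (O = 13190 - (-54 - 115) = 13190 - 1*(-169) = 13190 + 169 = 13359)
1/O = 1/13359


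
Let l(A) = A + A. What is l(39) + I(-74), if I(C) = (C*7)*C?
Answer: 38410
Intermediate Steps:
I(C) = 7*C² (I(C) = (7*C)*C = 7*C²)
l(A) = 2*A
l(39) + I(-74) = 2*39 + 7*(-74)² = 78 + 7*5476 = 78 + 38332 = 38410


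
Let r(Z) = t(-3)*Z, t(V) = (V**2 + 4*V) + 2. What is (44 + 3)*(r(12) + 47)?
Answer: 1645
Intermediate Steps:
t(V) = 2 + V**2 + 4*V
r(Z) = -Z (r(Z) = (2 + (-3)**2 + 4*(-3))*Z = (2 + 9 - 12)*Z = -Z)
(44 + 3)*(r(12) + 47) = (44 + 3)*(-1*12 + 47) = 47*(-12 + 47) = 47*35 = 1645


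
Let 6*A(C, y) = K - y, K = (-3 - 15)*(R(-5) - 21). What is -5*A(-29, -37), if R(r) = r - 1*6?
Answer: -3065/6 ≈ -510.83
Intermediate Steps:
R(r) = -6 + r (R(r) = r - 6 = -6 + r)
K = 576 (K = (-3 - 15)*((-6 - 5) - 21) = -18*(-11 - 21) = -18*(-32) = 576)
A(C, y) = 96 - y/6 (A(C, y) = (576 - y)/6 = 96 - y/6)
-5*A(-29, -37) = -5*(96 - ⅙*(-37)) = -5*(96 + 37/6) = -5*613/6 = -3065/6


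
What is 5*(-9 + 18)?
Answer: 45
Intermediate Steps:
5*(-9 + 18) = 5*9 = 45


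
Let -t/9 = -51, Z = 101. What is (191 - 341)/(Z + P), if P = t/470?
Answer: -70500/47929 ≈ -1.4709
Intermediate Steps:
t = 459 (t = -9*(-51) = 459)
P = 459/470 ≈ 0.97660
(191 - 341)/(Z + P) = (191 - 341)/(101 + 459/470) = -150/47929/470 = -150*470/47929 = -70500/47929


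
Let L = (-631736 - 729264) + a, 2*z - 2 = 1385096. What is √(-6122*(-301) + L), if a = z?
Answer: √1174271 ≈ 1083.6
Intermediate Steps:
z = 692549 (z = 1 + (½)*1385096 = 1 + 692548 = 692549)
a = 692549
L = -668451 (L = (-631736 - 729264) + 692549 = -1361000 + 692549 = -668451)
√(-6122*(-301) + L) = √(-6122*(-301) - 668451) = √(1842722 - 668451) = √1174271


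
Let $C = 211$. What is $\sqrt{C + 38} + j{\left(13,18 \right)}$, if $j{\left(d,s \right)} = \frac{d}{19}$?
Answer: $\frac{13}{19} + \sqrt{249} \approx 16.464$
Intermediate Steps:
$j{\left(d,s \right)} = \frac{d}{19}$ ($j{\left(d,s \right)} = d \frac{1}{19} = \frac{d}{19}$)
$\sqrt{C + 38} + j{\left(13,18 \right)} = \sqrt{211 + 38} + \frac{1}{19} \cdot 13 = \sqrt{249} + \frac{13}{19} = \frac{13}{19} + \sqrt{249}$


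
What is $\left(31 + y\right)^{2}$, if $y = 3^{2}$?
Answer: $1600$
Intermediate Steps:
$y = 9$
$\left(31 + y\right)^{2} = \left(31 + 9\right)^{2} = 40^{2} = 1600$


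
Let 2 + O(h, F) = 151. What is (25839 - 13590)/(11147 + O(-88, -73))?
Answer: 12249/11296 ≈ 1.0844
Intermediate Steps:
O(h, F) = 149 (O(h, F) = -2 + 151 = 149)
(25839 - 13590)/(11147 + O(-88, -73)) = (25839 - 13590)/(11147 + 149) = 12249/11296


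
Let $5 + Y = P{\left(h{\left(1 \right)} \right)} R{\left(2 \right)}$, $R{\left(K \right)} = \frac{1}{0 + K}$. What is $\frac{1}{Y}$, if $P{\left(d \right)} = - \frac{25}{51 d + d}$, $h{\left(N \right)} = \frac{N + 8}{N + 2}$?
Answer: $- \frac{312}{1585} \approx -0.19685$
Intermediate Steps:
$h{\left(N \right)} = \frac{8 + N}{2 + N}$
$P{\left(d \right)} = - \frac{25}{52 d}$
$R{\left(K \right)} = \frac{1}{K}$
$Y = - \frac{1585}{312}$ ($Y = -5 + \frac{\left(- \frac{25}{52}\right) \frac{1}{\frac{1}{2 + 1} \left(8 + 1\right)}}{2} = -5 + - \frac{25}{52 \cdot \frac{1}{3} \cdot 9} \cdot \frac{1}{2} = -5 + - \frac{25}{52 \cdot 3} \cdot \frac{1}{2} = -5 + \left(- \frac{25}{52}\right) \frac{1}{3} \cdot \frac{1}{2} = -5 - \frac{25}{312} = - \frac{1585}{312} \approx -5.0801$)
$\frac{1}{Y} = \frac{1}{- \frac{1585}{312}} = - \frac{312}{1585}$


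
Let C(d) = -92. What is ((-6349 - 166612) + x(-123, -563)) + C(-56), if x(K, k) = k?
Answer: -173616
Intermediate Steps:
((-6349 - 166612) + x(-123, -563)) + C(-56) = ((-6349 - 166612) - 563) - 92 = (-172961 - 563) - 92 = -173524 - 92 = -173616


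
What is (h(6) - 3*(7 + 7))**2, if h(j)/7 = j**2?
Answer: 44100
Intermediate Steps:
h(j) = 7*j**2
(h(6) - 3*(7 + 7))**2 = (7*6**2 - 3*(7 + 7))**2 = (7*36 - 3*14)**2 = (252 - 42)**2 = 210**2 = 44100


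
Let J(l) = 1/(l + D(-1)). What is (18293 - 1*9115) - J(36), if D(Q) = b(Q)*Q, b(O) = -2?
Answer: 348763/38 ≈ 9178.0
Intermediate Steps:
D(Q) = -2*Q
J(l) = 1/(2 + l) (J(l) = 1/(l - 2*(-1)) = 1/(l + 2) = 1/(2 + l))
(18293 - 1*9115) - J(36) = (18293 - 1*9115) - 1/(2 + 36) = (18293 - 9115) - 1/38 = 9178 - 1*1/38 = 9178 - 1/38 = 348763/38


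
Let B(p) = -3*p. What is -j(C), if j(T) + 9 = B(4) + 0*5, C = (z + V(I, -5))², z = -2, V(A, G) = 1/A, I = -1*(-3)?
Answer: 21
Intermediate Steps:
I = 3
C = 25/9 (C = (-2 + 1/3)² = (-2 + ⅓)² = (-5/3)² = 25/9 ≈ 2.7778)
j(T) = -21 (j(T) = -9 + (-3*4 + 0*5) = -9 + (-12 + 0) = -9 - 12 = -21)
-j(C) = -1*(-21) = 21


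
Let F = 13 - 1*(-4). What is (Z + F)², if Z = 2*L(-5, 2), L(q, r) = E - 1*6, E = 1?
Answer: 49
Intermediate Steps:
L(q, r) = -5 (L(q, r) = 1 - 1*6 = 1 - 6 = -5)
F = 17 (F = 13 + 4 = 17)
Z = -10 (Z = 2*(-5) = -10)
(Z + F)² = (-10 + 17)² = 7² = 49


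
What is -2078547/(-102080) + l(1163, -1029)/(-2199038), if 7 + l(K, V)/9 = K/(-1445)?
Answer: 660482190692493/32437041961280 ≈ 20.362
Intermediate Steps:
l(K, V) = -63 - 9*K/1445 (l(K, V) = -63 + 9*(K/(-1445)) = -63 + 9*(K*(-1/1445)) = -63 + 9*(-K/1445) = -63 - 9*K/1445)
-2078547/(-102080) + l(1163, -1029)/(-2199038) = -2078547/(-102080) + (-63 - 9/1445*1163)/(-2199038) = -2078547*(-1/102080) + (-63 - 10467/1445)*(-1/2199038) = 2078547/102080 - 101502/1445*(-1/2199038) = 2078547/102080 + 50751/1588804955 = 660482190692493/32437041961280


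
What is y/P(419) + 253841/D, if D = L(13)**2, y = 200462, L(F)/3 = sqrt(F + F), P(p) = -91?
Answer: -1831429/1638 ≈ -1118.1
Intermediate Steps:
L(F) = 3*sqrt(2)*sqrt(F) (L(F) = 3*sqrt(F + F) = 3*sqrt(2*F) = 3*(sqrt(2)*sqrt(F)) = 3*sqrt(2)*sqrt(F))
D = 234 (D = (3*sqrt(2)*sqrt(13))**2 = (3*sqrt(26))**2 = 234)
y/P(419) + 253841/D = 200462/(-91) + 253841/234 = 200462*(-1/91) + 253841*(1/234) = -200462/91 + 253841/234 = -1831429/1638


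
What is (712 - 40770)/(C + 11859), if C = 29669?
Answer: -20029/20764 ≈ -0.96460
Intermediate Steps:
(712 - 40770)/(C + 11859) = (712 - 40770)/(29669 + 11859) = -40058/41528 = -40058*1/41528 = -20029/20764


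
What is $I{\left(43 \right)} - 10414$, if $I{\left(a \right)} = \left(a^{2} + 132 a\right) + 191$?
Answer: $-2698$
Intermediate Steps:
$I{\left(a \right)} = 191 + a^{2} + 132 a$
$I{\left(43 \right)} - 10414 = \left(191 + 43^{2} + 132 \cdot 43\right) - 10414 = \left(191 + 1849 + 5676\right) - 10414 = 7716 - 10414 = -2698$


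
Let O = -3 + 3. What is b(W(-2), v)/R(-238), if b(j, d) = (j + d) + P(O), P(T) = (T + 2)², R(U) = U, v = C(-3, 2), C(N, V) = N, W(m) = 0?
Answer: -1/238 ≈ -0.0042017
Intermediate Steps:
O = 0
v = -3
P(T) = (2 + T)²
b(j, d) = 4 + d + j (b(j, d) = (j + d) + (2 + 0)² = (d + j) + 2² = (d + j) + 4 = 4 + d + j)
b(W(-2), v)/R(-238) = (4 - 3 + 0)/(-238) = 1*(-1/238) = -1/238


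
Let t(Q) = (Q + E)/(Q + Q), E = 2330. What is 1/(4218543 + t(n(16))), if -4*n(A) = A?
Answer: 4/16873009 ≈ 2.3707e-7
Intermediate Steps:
n(A) = -A/4
t(Q) = (2330 + Q)/(2*Q) (t(Q) = (Q + 2330)/(Q + Q) = (2330 + Q)/((2*Q)) = (2330 + Q)*(1/(2*Q)) = (2330 + Q)/(2*Q))
1/(4218543 + t(n(16))) = 1/(4218543 + (2330 - ¼*16)/(2*((-¼*16)))) = 1/(4218543 + (½)*(2330 - 4)/(-4)) = 1/(4218543 + (½)*(-¼)*2326) = 1/(4218543 - 1163/4) = 1/(16873009/4) = 4/16873009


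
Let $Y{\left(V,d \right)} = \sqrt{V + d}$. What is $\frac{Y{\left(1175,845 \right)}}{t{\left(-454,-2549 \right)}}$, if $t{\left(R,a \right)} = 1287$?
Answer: $\frac{2 \sqrt{505}}{1287} \approx 0.034922$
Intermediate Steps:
$\frac{Y{\left(1175,845 \right)}}{t{\left(-454,-2549 \right)}} = \frac{\sqrt{1175 + 845}}{1287} = \sqrt{2020} \cdot \frac{1}{1287} = 2 \sqrt{505} \cdot \frac{1}{1287} = \frac{2 \sqrt{505}}{1287}$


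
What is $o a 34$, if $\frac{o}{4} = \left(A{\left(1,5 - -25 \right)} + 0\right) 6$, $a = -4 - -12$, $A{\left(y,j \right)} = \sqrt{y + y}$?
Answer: $6528 \sqrt{2} \approx 9232.0$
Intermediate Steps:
$A{\left(y,j \right)} = \sqrt{2} \sqrt{y}$ ($A{\left(y,j \right)} = \sqrt{2 y} = \sqrt{2} \sqrt{y}$)
$a = 8$ ($a = -4 + 12 = 8$)
$o = 24 \sqrt{2}$ ($o = 4 \left(\sqrt{2} \sqrt{1} + 0\right) 6 = 4 \left(\sqrt{2} \cdot 1 + 0\right) 6 = 4 \left(\sqrt{2} + 0\right) 6 = 4 \sqrt{2} \cdot 6 = 4 \cdot 6 \sqrt{2} = 24 \sqrt{2} \approx 33.941$)
$o a 34 = 24 \sqrt{2} \cdot 8 \cdot 34 = 192 \sqrt{2} \cdot 34 = 6528 \sqrt{2}$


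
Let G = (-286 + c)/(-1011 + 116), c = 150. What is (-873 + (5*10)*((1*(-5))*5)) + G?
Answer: -1899949/895 ≈ -2122.8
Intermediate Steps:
G = 136/895 (G = (-286 + 150)/(-1011 + 116) = -136/(-895) = -136*(-1/895) = 136/895 ≈ 0.15196)
(-873 + (5*10)*((1*(-5))*5)) + G = (-873 + (5*10)*((1*(-5))*5)) + 136/895 = (-873 + 50*(-5*5)) + 136/895 = (-873 + 50*(-25)) + 136/895 = (-873 - 1250) + 136/895 = -2123 + 136/895 = -1899949/895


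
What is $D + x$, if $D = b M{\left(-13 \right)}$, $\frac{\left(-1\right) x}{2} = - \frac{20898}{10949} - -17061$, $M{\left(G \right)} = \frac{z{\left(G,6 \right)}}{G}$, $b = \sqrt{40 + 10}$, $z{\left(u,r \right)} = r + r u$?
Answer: $- \frac{373559982}{10949} + \frac{360 \sqrt{2}}{13} \approx -34079.0$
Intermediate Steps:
$b = 5 \sqrt{2}$ ($b = \sqrt{50} = 5 \sqrt{2} \approx 7.0711$)
$M{\left(G \right)} = \frac{6 + 6 G}{G}$ ($M{\left(G \right)} = \frac{6 \left(1 + G\right)}{G} = \frac{6 + 6 G}{G}$)
$x = - \frac{373559982}{10949}$ ($x = - 2 \left(- \frac{20898}{10949} - -17061\right) = - 2 \left(\left(-20898\right) \frac{1}{10949} + 17061\right) = - 2 \left(- \frac{20898}{10949} + 17061\right) = \left(-2\right) \frac{186779991}{10949} = - \frac{373559982}{10949} \approx -34118.0$)
$D = \frac{360 \sqrt{2}}{13}$ ($D = 5 \sqrt{2} \left(6 + \frac{6}{-13}\right) = 5 \sqrt{2} \left(6 + 6 \left(- \frac{1}{13}\right)\right) = 5 \sqrt{2} \left(6 - \frac{6}{13}\right) = 5 \sqrt{2} \cdot \frac{72}{13} = \frac{360 \sqrt{2}}{13} \approx 39.163$)
$D + x = \frac{360 \sqrt{2}}{13} - \frac{373559982}{10949} = - \frac{373559982}{10949} + \frac{360 \sqrt{2}}{13}$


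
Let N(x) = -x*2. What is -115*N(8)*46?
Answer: 84640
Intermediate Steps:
N(x) = -2*x
-115*N(8)*46 = -(-230)*8*46 = -115*(-16)*46 = 1840*46 = 84640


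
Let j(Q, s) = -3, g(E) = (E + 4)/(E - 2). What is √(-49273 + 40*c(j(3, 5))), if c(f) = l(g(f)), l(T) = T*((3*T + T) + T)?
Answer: I*√49265 ≈ 221.96*I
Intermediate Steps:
g(E) = (4 + E)/(-2 + E)
l(T) = 5*T² (l(T) = T*(4*T + T) = T*(5*T) = 5*T²)
c(f) = 5*(4 + f)²/(-2 + f)² (c(f) = 5*((4 + f)/(-2 + f))² = 5*((4 + f)²/(-2 + f)²) = 5*(4 + f)²/(-2 + f)²)
√(-49273 + 40*c(j(3, 5))) = √(-49273 + 40*(5*(4 - 3)²/(-2 - 3)²)) = √(-49273 + 40*(5*1²/(-5)²)) = √(-49273 + 40*(5*(1/25)*1)) = √(-49273 + 40*(⅕)) = √(-49273 + 8) = √(-49265) = I*√49265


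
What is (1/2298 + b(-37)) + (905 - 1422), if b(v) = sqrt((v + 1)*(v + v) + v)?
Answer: -1188065/2298 + sqrt(2627) ≈ -465.75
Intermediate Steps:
b(v) = sqrt(v + 2*v*(1 + v)) (b(v) = sqrt((1 + v)*(2*v) + v) = sqrt(2*v*(1 + v) + v) = sqrt(v + 2*v*(1 + v)))
(1/2298 + b(-37)) + (905 - 1422) = (1/2298 + sqrt(-37*(3 + 2*(-37)))) + (905 - 1422) = (1/2298 + sqrt(-37*(3 - 74))) - 517 = (1/2298 + sqrt(-37*(-71))) - 517 = (1/2298 + sqrt(2627)) - 517 = -1188065/2298 + sqrt(2627)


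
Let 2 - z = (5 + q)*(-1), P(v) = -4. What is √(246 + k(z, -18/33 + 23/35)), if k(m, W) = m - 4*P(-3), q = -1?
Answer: 2*√67 ≈ 16.371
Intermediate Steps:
z = 6 (z = 2 - (5 - 1)*(-1) = 2 - 4*(-1) = 2 - 1*(-4) = 2 + 4 = 6)
k(m, W) = 16 + m (k(m, W) = m - 4*(-4) = m + 16 = 16 + m)
√(246 + k(z, -18/33 + 23/35)) = √(246 + (16 + 6)) = √(246 + 22) = √268 = 2*√67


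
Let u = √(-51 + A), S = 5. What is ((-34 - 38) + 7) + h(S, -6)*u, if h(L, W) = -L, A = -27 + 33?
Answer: -65 - 15*I*√5 ≈ -65.0 - 33.541*I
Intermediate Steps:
A = 6
u = 3*I*√5 (u = √(-51 + 6) = √(-45) = 3*I*√5 ≈ 6.7082*I)
((-34 - 38) + 7) + h(S, -6)*u = ((-34 - 38) + 7) + (-1*5)*(3*I*√5) = (-72 + 7) - 15*I*√5 = -65 - 15*I*√5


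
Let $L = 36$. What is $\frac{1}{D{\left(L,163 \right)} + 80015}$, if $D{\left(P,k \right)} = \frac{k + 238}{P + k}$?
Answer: $\frac{199}{15923386} \approx 1.2497 \cdot 10^{-5}$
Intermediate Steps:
$D{\left(P,k \right)} = \frac{238 + k}{P + k}$
$\frac{1}{D{\left(L,163 \right)} + 80015} = \frac{1}{\frac{238 + 163}{36 + 163} + 80015} = \frac{1}{\frac{1}{199} \cdot 401 + 80015} = \frac{1}{\frac{401}{199} + 80015} = \frac{1}{\frac{15923386}{199}} = \frac{199}{15923386}$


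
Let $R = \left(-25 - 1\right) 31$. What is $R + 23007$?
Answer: $22201$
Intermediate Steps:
$R = -806$ ($R = \left(-26\right) 31 = -806$)
$R + 23007 = -806 + 23007 = 22201$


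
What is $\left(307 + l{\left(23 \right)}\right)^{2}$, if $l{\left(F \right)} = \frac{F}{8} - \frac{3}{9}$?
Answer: $\frac{55190041}{576} \approx 95816.0$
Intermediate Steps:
$l{\left(F \right)} = - \frac{1}{3} + \frac{F}{8}$ ($l{\left(F \right)} = F \frac{1}{8} - \frac{1}{3} = \frac{F}{8} - \frac{1}{3} = - \frac{1}{3} + \frac{F}{8}$)
$\left(307 + l{\left(23 \right)}\right)^{2} = \left(307 + \left(- \frac{1}{3} + \frac{1}{8} \cdot 23\right)\right)^{2} = \left(307 + \left(- \frac{1}{3} + \frac{23}{8}\right)\right)^{2} = \left(307 + \frac{61}{24}\right)^{2} = \left(\frac{7429}{24}\right)^{2} = \frac{55190041}{576}$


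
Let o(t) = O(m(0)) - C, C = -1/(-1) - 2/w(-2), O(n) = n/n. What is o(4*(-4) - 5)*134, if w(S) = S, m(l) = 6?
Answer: -134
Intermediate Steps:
O(n) = 1
C = 2 (C = -1/(-1) - 2/(-2) = -1*(-1) - 2*(-½) = 1 + 1 = 2)
o(t) = -1 (o(t) = 1 - 1*2 = 1 - 2 = -1)
o(4*(-4) - 5)*134 = -1*134 = -134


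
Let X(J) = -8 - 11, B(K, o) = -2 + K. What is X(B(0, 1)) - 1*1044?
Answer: -1063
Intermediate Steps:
X(J) = -19
X(B(0, 1)) - 1*1044 = -19 - 1*1044 = -19 - 1044 = -1063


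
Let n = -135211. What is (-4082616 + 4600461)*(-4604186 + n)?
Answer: -2454273039465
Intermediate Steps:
(-4082616 + 4600461)*(-4604186 + n) = (-4082616 + 4600461)*(-4604186 - 135211) = 517845*(-4739397) = -2454273039465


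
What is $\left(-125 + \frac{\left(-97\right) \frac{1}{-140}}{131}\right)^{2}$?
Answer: $\frac{5255111514409}{336355600} \approx 15624.0$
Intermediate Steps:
$\left(-125 + \frac{\left(-97\right) \frac{1}{-140}}{131}\right)^{2} = \left(-125 + \left(-97\right) \left(- \frac{1}{140}\right) \frac{1}{131}\right)^{2} = \left(-125 + \frac{97}{140} \cdot \frac{1}{131}\right)^{2} = \left(-125 + \frac{97}{18340}\right)^{2} = \left(- \frac{2292403}{18340}\right)^{2} = \frac{5255111514409}{336355600}$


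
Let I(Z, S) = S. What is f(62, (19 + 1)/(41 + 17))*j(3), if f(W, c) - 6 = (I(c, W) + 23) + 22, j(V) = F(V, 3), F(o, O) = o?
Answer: 339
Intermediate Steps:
j(V) = V
f(W, c) = 51 + W (f(W, c) = 6 + ((W + 23) + 22) = 6 + ((23 + W) + 22) = 6 + (45 + W) = 51 + W)
f(62, (19 + 1)/(41 + 17))*j(3) = (51 + 62)*3 = 113*3 = 339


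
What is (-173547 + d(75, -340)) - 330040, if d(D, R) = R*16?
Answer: -509027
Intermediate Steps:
d(D, R) = 16*R
(-173547 + d(75, -340)) - 330040 = (-173547 + 16*(-340)) - 330040 = (-173547 - 5440) - 330040 = -178987 - 330040 = -509027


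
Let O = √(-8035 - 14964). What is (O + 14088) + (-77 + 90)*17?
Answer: 14309 + I*√22999 ≈ 14309.0 + 151.65*I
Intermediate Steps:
O = I*√22999 (O = √(-22999) = I*√22999 ≈ 151.65*I)
(O + 14088) + (-77 + 90)*17 = (I*√22999 + 14088) + (-77 + 90)*17 = (14088 + I*√22999) + 13*17 = (14088 + I*√22999) + 221 = 14309 + I*√22999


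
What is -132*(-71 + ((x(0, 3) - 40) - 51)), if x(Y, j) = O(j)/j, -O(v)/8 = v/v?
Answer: 21736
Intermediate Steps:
O(v) = -8 (O(v) = -8*v/v = -8*1 = -8)
x(Y, j) = -8/j
-132*(-71 + ((x(0, 3) - 40) - 51)) = -132*(-71 + ((-8/3 - 40) - 51)) = -132*(-71 + (-128/3 - 51)) = -132*(-71 - 281/3) = -132*(-494/3) = 21736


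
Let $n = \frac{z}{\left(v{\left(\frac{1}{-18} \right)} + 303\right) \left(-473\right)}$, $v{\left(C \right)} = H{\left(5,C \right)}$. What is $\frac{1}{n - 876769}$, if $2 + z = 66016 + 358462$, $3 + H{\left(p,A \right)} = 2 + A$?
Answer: $- \frac{2570755}{2253965931163} \approx -1.1405 \cdot 10^{-6}$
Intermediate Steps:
$H{\left(p,A \right)} = -1 + A$ ($H{\left(p,A \right)} = -3 + \left(2 + A\right) = -1 + A$)
$z = 424476$ ($z = -2 + \left(66016 + 358462\right) = -2 + 424478 = 424476$)
$v{\left(C \right)} = -1 + C$
$n = - \frac{7640568}{2570755}$ ($n = \frac{424476}{\left(\left(-1 + \frac{1}{-18}\right) + 303\right) \left(-473\right)} = \frac{424476}{\left(\left(-1 - \frac{1}{18}\right) + 303\right) \left(-473\right)} = \frac{424476}{\left(- \frac{19}{18} + 303\right) \left(-473\right)} = \frac{424476}{\frac{5435}{18} \left(-473\right)} = \frac{424476}{- \frac{2570755}{18}} = 424476 \left(- \frac{18}{2570755}\right) = - \frac{7640568}{2570755} \approx -2.9721$)
$\frac{1}{n - 876769} = \frac{1}{- \frac{7640568}{2570755} - 876769} = \frac{1}{- \frac{2253965931163}{2570755}} = - \frac{2570755}{2253965931163}$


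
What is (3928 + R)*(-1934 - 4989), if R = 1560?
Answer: -37993424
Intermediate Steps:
(3928 + R)*(-1934 - 4989) = (3928 + 1560)*(-1934 - 4989) = 5488*(-6923) = -37993424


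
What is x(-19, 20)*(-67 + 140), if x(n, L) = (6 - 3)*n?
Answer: -4161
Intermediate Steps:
x(n, L) = 3*n
x(-19, 20)*(-67 + 140) = (3*(-19))*(-67 + 140) = -57*73 = -4161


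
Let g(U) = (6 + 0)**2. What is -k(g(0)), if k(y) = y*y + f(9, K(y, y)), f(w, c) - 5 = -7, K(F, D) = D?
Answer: -1294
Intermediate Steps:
g(U) = 36 (g(U) = 6**2 = 36)
f(w, c) = -2 (f(w, c) = 5 - 7 = -2)
k(y) = -2 + y**2 (k(y) = y*y - 2 = y**2 - 2 = -2 + y**2)
-k(g(0)) = -(-2 + 36**2) = -(-2 + 1296) = -1*1294 = -1294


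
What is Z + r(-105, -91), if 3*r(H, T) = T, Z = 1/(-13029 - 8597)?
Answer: -1967969/64878 ≈ -30.333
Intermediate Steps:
Z = -1/21626 (Z = 1/(-21626) = -1/21626 ≈ -4.6241e-5)
r(H, T) = T/3
Z + r(-105, -91) = -1/21626 + (⅓)*(-91) = -1/21626 - 91/3 = -1967969/64878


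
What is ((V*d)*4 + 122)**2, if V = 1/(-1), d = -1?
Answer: 15876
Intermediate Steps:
V = -1
((V*d)*4 + 122)**2 = (-1*(-1)*4 + 122)**2 = (1*4 + 122)**2 = (4 + 122)**2 = 126**2 = 15876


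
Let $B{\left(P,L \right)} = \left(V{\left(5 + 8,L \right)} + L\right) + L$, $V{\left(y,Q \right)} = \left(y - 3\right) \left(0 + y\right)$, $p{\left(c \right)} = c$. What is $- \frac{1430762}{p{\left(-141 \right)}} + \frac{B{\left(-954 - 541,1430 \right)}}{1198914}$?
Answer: $\frac{285893502343}{28174479} \approx 10147.0$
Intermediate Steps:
$V{\left(y,Q \right)} = y \left(-3 + y\right)$ ($V{\left(y,Q \right)} = \left(-3 + y\right) y = y \left(-3 + y\right)$)
$B{\left(P,L \right)} = 130 + 2 L$ ($B{\left(P,L \right)} = \left(\left(5 + 8\right) \left(-3 + \left(5 + 8\right)\right) + L\right) + L = \left(13 \left(-3 + 13\right) + L\right) + L = \left(13 \cdot 10 + L\right) + L = \left(130 + L\right) + L = 130 + 2 L$)
$- \frac{1430762}{p{\left(-141 \right)}} + \frac{B{\left(-954 - 541,1430 \right)}}{1198914} = - \frac{1430762}{-141} + \frac{130 + 2 \cdot 1430}{1198914} = \left(-1430762\right) \left(- \frac{1}{141}\right) + \left(130 + 2860\right) \frac{1}{1198914} = \frac{1430762}{141} + 2990 \cdot \frac{1}{1198914} = \frac{1430762}{141} + \frac{1495}{599457} = \frac{285893502343}{28174479}$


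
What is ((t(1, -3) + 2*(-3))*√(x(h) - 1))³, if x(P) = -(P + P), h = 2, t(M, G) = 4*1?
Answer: 40*I*√5 ≈ 89.443*I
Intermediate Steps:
t(M, G) = 4
x(P) = -2*P
((t(1, -3) + 2*(-3))*√(x(h) - 1))³ = ((4 + 2*(-3))*√(-2*2 - 1))³ = ((4 - 6)*√(-4 - 1))³ = (-2*I*√5)³ = 40*I*√5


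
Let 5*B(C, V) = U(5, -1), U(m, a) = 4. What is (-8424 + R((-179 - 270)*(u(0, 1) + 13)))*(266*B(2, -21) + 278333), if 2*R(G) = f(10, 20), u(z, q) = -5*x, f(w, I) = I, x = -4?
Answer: -11718421806/5 ≈ -2.3437e+9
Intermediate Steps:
B(C, V) = 4/5 (B(C, V) = (1/5)*4 = 4/5)
u(z, q) = 20 (u(z, q) = -5*(-4) = 20)
R(G) = 10 (R(G) = (1/2)*20 = 10)
(-8424 + R((-179 - 270)*(u(0, 1) + 13)))*(266*B(2, -21) + 278333) = (-8424 + 10)*(266*(4/5) + 278333) = -8414*(1064/5 + 278333) = -8414*1392729/5 = -11718421806/5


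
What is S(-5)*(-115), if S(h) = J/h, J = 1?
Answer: 23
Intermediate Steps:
S(h) = 1/h
S(-5)*(-115) = -115/(-5) = -⅕*(-115) = 23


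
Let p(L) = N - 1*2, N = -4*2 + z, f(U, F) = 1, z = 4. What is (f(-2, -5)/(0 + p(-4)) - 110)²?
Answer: 436921/36 ≈ 12137.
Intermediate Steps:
N = -4 (N = -4*2 + 4 = -8 + 4 = -4)
p(L) = -6 (p(L) = -4 - 1*2 = -4 - 2 = -6)
(f(-2, -5)/(0 + p(-4)) - 110)² = (1/(0 - 6) - 110)² = (1/(-6) - 110)² = (-⅙*1 - 110)² = (-⅙ - 110)² = (-661/6)² = 436921/36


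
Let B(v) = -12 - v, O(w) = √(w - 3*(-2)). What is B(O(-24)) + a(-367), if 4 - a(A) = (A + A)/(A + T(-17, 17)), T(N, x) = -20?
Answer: -3830/387 - 3*I*√2 ≈ -9.8966 - 4.2426*I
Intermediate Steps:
O(w) = √(6 + w) (O(w) = √(w + 6) = √(6 + w))
a(A) = 4 - 2*A/(-20 + A) (a(A) = 4 - (A + A)/(A - 20) = 4 - 2*A/(-20 + A))
B(O(-24)) + a(-367) = (-12 - √(6 - 24)) + 2*(-40 - 367)/(-20 - 367) = (-12 - √(-18)) + 2*(-407)/(-387) = (-12 - 3*I*√2) + 2*(-1/387)*(-407) = (-12 - 3*I*√2) + 814/387 = -3830/387 - 3*I*√2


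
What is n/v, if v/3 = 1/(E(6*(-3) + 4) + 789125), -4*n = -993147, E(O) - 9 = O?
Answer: 65309346720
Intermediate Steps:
E(O) = 9 + O
n = 993147/4 (n = -¼*(-993147) = 993147/4 ≈ 2.4829e+5)
v = 1/263040 (v = 3/((9 + (6*(-3) + 4)) + 789125) = 3/((9 + (-18 + 4)) + 789125) = 3/((9 - 14) + 789125) = 3/(-5 + 789125) = 3/789120 = 3*(1/789120) = 1/263040 ≈ 3.8017e-6)
n/v = 993147/(4*(1/263040)) = (993147/4)*263040 = 65309346720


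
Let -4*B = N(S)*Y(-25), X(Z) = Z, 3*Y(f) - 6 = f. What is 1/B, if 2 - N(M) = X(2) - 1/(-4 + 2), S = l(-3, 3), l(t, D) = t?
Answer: -24/19 ≈ -1.2632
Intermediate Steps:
Y(f) = 2 + f/3
S = -3
N(M) = -½ (N(M) = 2 - (2 - 1/(-4 + 2)) = 2 - (2 - 1/(-2)) = 2 - (2 - 1*(-½)) = 2 - (2 + ½) = 2 - 1*5/2 = 2 - 5/2 = -½)
B = -19/24 (B = -(-1)*(2 + (⅓)*(-25))/8 = -(-1)*(2 - 25/3)/8 = -(-1)*(-19)/(8*3) = -¼*19/6 = -19/24 ≈ -0.79167)
1/B = 1/(-19/24) = -24/19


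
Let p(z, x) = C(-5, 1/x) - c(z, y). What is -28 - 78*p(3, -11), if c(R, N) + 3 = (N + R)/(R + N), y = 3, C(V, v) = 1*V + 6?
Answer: -262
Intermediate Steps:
C(V, v) = 6 + V (C(V, v) = V + 6 = 6 + V)
c(R, N) = -2 (c(R, N) = -3 + (N + R)/(R + N) = -3 + (N + R)/(N + R) = -3 + 1 = -2)
p(z, x) = 3 (p(z, x) = (6 - 5) - 1*(-2) = 1 + 2 = 3)
-28 - 78*p(3, -11) = -28 - 78*3 = -28 - 234 = -262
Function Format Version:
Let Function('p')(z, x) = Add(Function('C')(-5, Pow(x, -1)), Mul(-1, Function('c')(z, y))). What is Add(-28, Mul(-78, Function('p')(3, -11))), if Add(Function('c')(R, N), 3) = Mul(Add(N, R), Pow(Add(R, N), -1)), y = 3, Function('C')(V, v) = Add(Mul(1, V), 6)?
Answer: -262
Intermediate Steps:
Function('C')(V, v) = Add(6, V) (Function('C')(V, v) = Add(V, 6) = Add(6, V))
Function('c')(R, N) = -2 (Function('c')(R, N) = Add(-3, Mul(Add(N, R), Pow(Add(R, N), -1))) = Add(-3, Mul(Add(N, R), Pow(Add(N, R), -1))) = Add(-3, 1) = -2)
Function('p')(z, x) = 3 (Function('p')(z, x) = Add(Add(6, -5), Mul(-1, -2)) = Add(1, 2) = 3)
Add(-28, Mul(-78, Function('p')(3, -11))) = Add(-28, Mul(-78, 3)) = Add(-28, -234) = -262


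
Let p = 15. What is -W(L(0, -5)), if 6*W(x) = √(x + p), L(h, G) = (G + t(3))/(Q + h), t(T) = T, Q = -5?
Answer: -√385/30 ≈ -0.65405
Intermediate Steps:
L(h, G) = (3 + G)/(-5 + h) (L(h, G) = (G + 3)/(-5 + h) = (3 + G)/(-5 + h))
W(x) = √(15 + x)/6 (W(x) = √(x + 15)/6 = √(15 + x)/6)
-W(L(0, -5)) = -√(15 + (3 - 5)/(-5 + 0))/6 = -√(15 - 2/(-5))/6 = -√(15 - ⅕*(-2))/6 = -√(15 + ⅖)/6 = -√(77/5)/6 = -√385/5/6 = -√385/30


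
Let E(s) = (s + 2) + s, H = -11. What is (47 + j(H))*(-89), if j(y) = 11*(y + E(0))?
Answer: 4628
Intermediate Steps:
E(s) = 2 + 2*s (E(s) = (2 + s) + s = 2 + 2*s)
j(y) = 22 + 11*y (j(y) = 11*(y + (2 + 2*0)) = 11*(y + (2 + 0)) = 11*(y + 2) = 11*(2 + y) = 22 + 11*y)
(47 + j(H))*(-89) = (47 + (22 + 11*(-11)))*(-89) = (47 + (22 - 121))*(-89) = (47 - 99)*(-89) = -52*(-89) = 4628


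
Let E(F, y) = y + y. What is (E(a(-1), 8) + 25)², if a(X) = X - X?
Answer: 1681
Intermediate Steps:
a(X) = 0
E(F, y) = 2*y
(E(a(-1), 8) + 25)² = (2*8 + 25)² = (16 + 25)² = 41² = 1681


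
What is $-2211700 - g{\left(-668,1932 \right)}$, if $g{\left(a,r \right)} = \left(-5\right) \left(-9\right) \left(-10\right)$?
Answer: $-2211250$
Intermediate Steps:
$g{\left(a,r \right)} = -450$ ($g{\left(a,r \right)} = 45 \left(-10\right) = -450$)
$-2211700 - g{\left(-668,1932 \right)} = -2211700 - -450 = -2211700 + 450 = -2211250$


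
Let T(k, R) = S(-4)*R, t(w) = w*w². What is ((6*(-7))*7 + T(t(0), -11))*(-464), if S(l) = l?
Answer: 116000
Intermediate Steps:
t(w) = w³
T(k, R) = -4*R
((6*(-7))*7 + T(t(0), -11))*(-464) = ((6*(-7))*7 - 4*(-11))*(-464) = (-42*7 + 44)*(-464) = (-294 + 44)*(-464) = -250*(-464) = 116000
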